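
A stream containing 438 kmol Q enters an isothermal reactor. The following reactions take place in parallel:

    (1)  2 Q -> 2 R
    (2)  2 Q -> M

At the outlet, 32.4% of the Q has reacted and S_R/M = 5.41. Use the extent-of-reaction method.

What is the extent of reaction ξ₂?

Conversion of Q: Q consumed = 0.324 × 438 = 141.9 kmol = 2ξ₁ + 2ξ₂.
Selectivity: 2ξ₁ / (1ξ₂) = 5.41 → ξ₁ = 2.705 ξ₂.
Substitute: (2·2.705 + 2) ξ₂ = 141.9 → ξ₂ = 19.15 kmol, ξ₁ = 51.8 kmol.
Outlet amounts (n = n₀ + Σ ν·ξ):
  Q: 438 − 2(51.8) − 2(19.15) = 296.1
  R: 0 + 2(51.8) = 103.6
  M: 0 + 1(19.15) = 19.15

ξ₂ = 19.2 kmol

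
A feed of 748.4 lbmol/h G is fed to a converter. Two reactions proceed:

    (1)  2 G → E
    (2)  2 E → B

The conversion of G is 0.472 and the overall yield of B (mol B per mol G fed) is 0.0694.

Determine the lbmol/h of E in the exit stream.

Conversion of G: G consumed = 2ξ₁ = 0.472 × 748.4 → ξ₁ = 176.6 lbmol/h.
Yield of B: 1ξ₂ / 748.4 = 0.0694 → ξ₂ = 51.94 lbmol/h.
Outlet amounts (n = n₀ + Σ ν·ξ):
  G: 748.4 − 2(176.6) = 395.2
  E: 0 + 1(176.6) − 2(51.94) = 72.74
  B: 0 + 1(51.94) = 51.94

72.7 lbmol/h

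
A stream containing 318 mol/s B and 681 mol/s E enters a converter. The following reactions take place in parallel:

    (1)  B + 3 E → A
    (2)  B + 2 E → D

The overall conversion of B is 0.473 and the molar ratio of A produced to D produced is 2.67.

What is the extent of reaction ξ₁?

Conversion of B: B consumed = 0.473 × 318 = 150.4 mol/s = 1ξ₁ + 1ξ₂.
Selectivity: 1ξ₁ / (1ξ₂) = 2.67 → ξ₁ = 2.67 ξ₂.
Substitute: (1·2.67 + 1) ξ₂ = 150.4 → ξ₂ = 40.98 mol/s, ξ₁ = 109.4 mol/s.
Outlet amounts (n = n₀ + Σ ν·ξ):
  B: 318 − 1(109.4) − 1(40.98) = 167.6
  E: 681 − 3(109.4) − 2(40.98) = 270.7
  A: 0 + 1(109.4) = 109.4
  D: 0 + 1(40.98) = 40.98

ξ₁ = 109 mol/s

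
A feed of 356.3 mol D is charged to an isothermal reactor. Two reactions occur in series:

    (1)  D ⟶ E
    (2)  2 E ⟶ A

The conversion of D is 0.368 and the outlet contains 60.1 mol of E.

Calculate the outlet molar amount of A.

35.5 mol

Conversion of D: D consumed = 1ξ₁ = 0.368 × 356.3 → ξ₁ = 131.1 mol.
E balance: n_E = 0 + 1ξ₁ − 2ξ₂ = 60.1 → ξ₂ = (1·131.1 − 60.1)/2 = 35.51 mol.
Outlet amounts (n = n₀ + Σ ν·ξ):
  D: 356.3 − 1(131.1) = 225.2
  E: 0 + 1(131.1) − 2(35.51) = 60.1
  A: 0 + 1(35.51) = 35.51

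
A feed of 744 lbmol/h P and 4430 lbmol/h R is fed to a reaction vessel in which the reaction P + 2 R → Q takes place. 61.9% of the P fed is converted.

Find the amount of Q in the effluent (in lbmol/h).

P reacted = 0.619 × 744 = 460.5 lbmol/h; ν_P = −1, so ξ = 460.5/1 = 460.5 lbmol/h.
Outlet amounts (n = n₀ + ν ξ):
  P: 744 − 1(460.5) = 283.5
  R: 4430 − 2(460.5) = 3509
  Q: 0 + 1(460.5) = 460.5

461 lbmol/h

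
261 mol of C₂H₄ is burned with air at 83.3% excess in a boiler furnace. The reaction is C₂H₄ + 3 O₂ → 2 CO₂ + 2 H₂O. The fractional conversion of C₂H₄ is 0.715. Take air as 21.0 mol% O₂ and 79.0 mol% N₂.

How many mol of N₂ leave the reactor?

5400 mol

Stoichiometric O₂ = 3 × 261 = 783 mol; O₂ fed = 783 × 1.833 = 1435 mol.
N₂ fed = 1435 × 79/21 = 5399 mol.
Fuel reacted = 0.715 × 261 → ξ = 186.6 mol.
Outlet (n = n₀ + ν ξ):
  C₂H₄: 261 − 1(186.6) = 74.39
  O₂: 1435 − 3(186.6) = 875.4
  N₂: 5399 (inert)
  CO₂: 0 + 2(186.6) = 373.2
  H₂O: 0 + 2(186.6) = 373.2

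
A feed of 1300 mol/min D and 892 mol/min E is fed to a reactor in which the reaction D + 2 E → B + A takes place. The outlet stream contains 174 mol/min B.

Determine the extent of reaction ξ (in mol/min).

ξ = 174 mol/min

For B: n = n₀ + 1ξ → 174 = 0 + 1ξ, giving ξ = 174 mol/min.
Outlet amounts (n = n₀ + ν ξ):
  D: 1300 − 1(174) = 1126
  E: 892 − 2(174) = 544
  B: 0 + 1(174) = 174
  A: 0 + 1(174) = 174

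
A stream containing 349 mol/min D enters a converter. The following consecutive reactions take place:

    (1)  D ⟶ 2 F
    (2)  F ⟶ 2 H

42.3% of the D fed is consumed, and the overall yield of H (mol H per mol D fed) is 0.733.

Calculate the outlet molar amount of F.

Conversion of D: D consumed = 1ξ₁ = 0.423 × 349 → ξ₁ = 147.6 mol/min.
Yield of H: 2ξ₂ / 349 = 0.733 → ξ₂ = 127.9 mol/min.
Outlet amounts (n = n₀ + Σ ν·ξ):
  D: 349 − 1(147.6) = 201.4
  F: 0 + 2(147.6) − 1(127.9) = 167.3
  H: 0 + 2(127.9) = 255.8

167 mol/min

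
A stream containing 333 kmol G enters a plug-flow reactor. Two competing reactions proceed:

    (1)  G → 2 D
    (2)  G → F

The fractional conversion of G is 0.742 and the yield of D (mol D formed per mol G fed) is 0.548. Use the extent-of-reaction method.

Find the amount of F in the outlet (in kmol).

156 kmol

Yield of D: 2ξ₁ / 333 = 0.548 → ξ₁ = 91.24 kmol.
Conversion of G: 1ξ₁ + 1ξ₂ = 0.742 × 333 = 247.1 → ξ₂ = 155.8 kmol.
Outlet amounts (n = n₀ + Σ ν·ξ):
  G: 333 − 1(91.24) − 1(155.8) = 85.91
  D: 0 + 2(91.24) = 182.5
  F: 0 + 1(155.8) = 155.8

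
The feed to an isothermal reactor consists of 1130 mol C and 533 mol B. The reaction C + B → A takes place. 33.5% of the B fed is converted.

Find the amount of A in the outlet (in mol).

B reacted = 0.335 × 533 = 178.6 mol; ν_B = −1, so ξ = 178.6/1 = 178.6 mol.
Outlet amounts (n = n₀ + ν ξ):
  C: 1130 − 1(178.6) = 951.4
  B: 533 − 1(178.6) = 354.4
  A: 0 + 1(178.6) = 178.6

179 mol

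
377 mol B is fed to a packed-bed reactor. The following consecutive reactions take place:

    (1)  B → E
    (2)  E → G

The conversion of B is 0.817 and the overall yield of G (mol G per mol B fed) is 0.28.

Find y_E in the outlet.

0.537

Conversion of B: B consumed = 1ξ₁ = 0.817 × 377 → ξ₁ = 308 mol.
Yield of G: 1ξ₂ / 377 = 0.28 → ξ₂ = 105.6 mol.
Outlet amounts (n = n₀ + Σ ν·ξ):
  B: 377 − 1(308) = 68.99
  E: 0 + 1(308) − 1(105.6) = 202.4
  G: 0 + 1(105.6) = 105.6
Total out = 377 mol; y_E = 202.4 / 377 = 0.537.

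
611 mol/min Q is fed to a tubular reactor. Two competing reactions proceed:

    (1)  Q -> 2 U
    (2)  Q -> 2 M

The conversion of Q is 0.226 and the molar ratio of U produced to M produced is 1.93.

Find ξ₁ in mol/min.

ξ₁ = 91 mol/min

Conversion of Q: Q consumed = 0.226 × 611 = 138.1 mol/min = 1ξ₁ + 1ξ₂.
Selectivity: 2ξ₁ / (2ξ₂) = 1.93 → ξ₁ = 1.93 ξ₂.
Substitute: (1·1.93 + 1) ξ₂ = 138.1 → ξ₂ = 47.13 mol/min, ξ₁ = 90.96 mol/min.
Outlet amounts (n = n₀ + Σ ν·ξ):
  Q: 611 − 1(90.96) − 1(47.13) = 472.9
  U: 0 + 2(90.96) = 181.9
  M: 0 + 2(47.13) = 94.26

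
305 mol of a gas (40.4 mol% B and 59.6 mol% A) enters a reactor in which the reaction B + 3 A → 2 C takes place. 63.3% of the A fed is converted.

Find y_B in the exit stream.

0.372

A reacted = 0.633 × 181.8 = 115.1 mol; ν_A = −3, so ξ = 115.1/3 = 38.36 mol.
Outlet amounts (n = n₀ + ν ξ):
  B: 123.2 − 1(38.36) = 84.86
  A: 181.8 − 3(38.36) = 66.71
  C: 0 + 2(38.36) = 76.71
Total out = 228.3 mol; y_B = 84.86 / 228.3 = 0.3717.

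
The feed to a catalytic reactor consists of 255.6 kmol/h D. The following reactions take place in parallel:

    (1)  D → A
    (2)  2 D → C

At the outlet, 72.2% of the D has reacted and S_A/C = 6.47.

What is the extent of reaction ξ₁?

ξ₁ = 141 kmol/h

Conversion of D: D consumed = 0.722 × 255.6 = 184.5 kmol/h = 1ξ₁ + 2ξ₂.
Selectivity: 1ξ₁ / (1ξ₂) = 6.47 → ξ₁ = 6.47 ξ₂.
Substitute: (1·6.47 + 2) ξ₂ = 184.5 → ξ₂ = 21.79 kmol/h, ξ₁ = 141 kmol/h.
Outlet amounts (n = n₀ + Σ ν·ξ):
  D: 255.6 − 1(141) − 2(21.79) = 71.06
  A: 0 + 1(141) = 141
  C: 0 + 1(21.79) = 21.79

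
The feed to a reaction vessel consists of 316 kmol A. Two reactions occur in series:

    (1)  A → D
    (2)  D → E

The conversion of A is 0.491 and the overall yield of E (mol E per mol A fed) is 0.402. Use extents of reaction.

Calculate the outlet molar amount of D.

Conversion of A: A consumed = 1ξ₁ = 0.491 × 316 → ξ₁ = 155.2 kmol.
Yield of E: 1ξ₂ / 316 = 0.402 → ξ₂ = 127 kmol.
Outlet amounts (n = n₀ + Σ ν·ξ):
  A: 316 − 1(155.2) = 160.8
  D: 0 + 1(155.2) − 1(127) = 28.12
  E: 0 + 1(127) = 127

28.1 kmol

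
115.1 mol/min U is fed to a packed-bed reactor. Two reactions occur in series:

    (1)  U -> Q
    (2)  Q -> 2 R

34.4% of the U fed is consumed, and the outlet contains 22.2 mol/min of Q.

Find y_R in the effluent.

0.263

Conversion of U: U consumed = 1ξ₁ = 0.344 × 115.1 → ξ₁ = 39.59 mol/min.
Q balance: n_Q = 0 + 1ξ₁ − 1ξ₂ = 22.2 → ξ₂ = (1·39.59 − 22.2)/1 = 17.39 mol/min.
Outlet amounts (n = n₀ + Σ ν·ξ):
  U: 115.1 − 1(39.59) = 75.51
  Q: 0 + 1(39.59) − 1(17.39) = 22.2
  R: 0 + 2(17.39) = 34.79
Total out = 132.5 mol/min; y_R = 34.79 / 132.5 = 0.2626.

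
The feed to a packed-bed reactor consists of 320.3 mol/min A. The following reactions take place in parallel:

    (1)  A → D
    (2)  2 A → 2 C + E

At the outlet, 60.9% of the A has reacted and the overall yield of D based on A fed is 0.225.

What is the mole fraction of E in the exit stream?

0.161

Yield of D: 1ξ₁ / 320.3 = 0.225 → ξ₁ = 72.07 mol/min.
Conversion of A: 1ξ₁ + 2ξ₂ = 0.609 × 320.3 = 195.1 → ξ₂ = 61.5 mol/min.
Outlet amounts (n = n₀ + Σ ν·ξ):
  A: 320.3 − 1(72.07) − 2(61.5) = 125.2
  D: 0 + 1(72.07) = 72.07
  C: 0 + 2(61.5) = 123
  E: 0 + 1(61.5) = 61.5
Total out = 381.8 mol/min; y_E = 61.5 / 381.8 = 0.1611.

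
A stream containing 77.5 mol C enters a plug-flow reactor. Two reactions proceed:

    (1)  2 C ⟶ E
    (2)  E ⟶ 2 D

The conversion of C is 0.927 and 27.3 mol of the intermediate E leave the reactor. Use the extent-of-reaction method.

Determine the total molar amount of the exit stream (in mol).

50.2 mol

Conversion of C: C consumed = 2ξ₁ = 0.927 × 77.5 → ξ₁ = 35.92 mol.
E balance: n_E = 0 + 1ξ₁ − 1ξ₂ = 27.3 → ξ₂ = (1·35.92 − 27.3)/1 = 8.621 mol.
Outlet amounts (n = n₀ + Σ ν·ξ):
  C: 77.5 − 2(35.92) = 5.657
  E: 0 + 1(35.92) − 1(8.621) = 27.3
  D: 0 + 2(8.621) = 17.24
Total out = 5.657 + 27.3 + 17.24 = 50.2 mol.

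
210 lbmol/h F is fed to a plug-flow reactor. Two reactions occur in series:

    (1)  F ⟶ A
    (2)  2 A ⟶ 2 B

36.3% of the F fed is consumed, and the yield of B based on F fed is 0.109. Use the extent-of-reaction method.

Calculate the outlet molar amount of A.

53.3 lbmol/h

Conversion of F: F consumed = 1ξ₁ = 0.363 × 210 → ξ₁ = 76.23 lbmol/h.
Yield of B: 2ξ₂ / 210 = 0.109 → ξ₂ = 11.45 lbmol/h.
Outlet amounts (n = n₀ + Σ ν·ξ):
  F: 210 − 1(76.23) = 133.8
  A: 0 + 1(76.23) − 2(11.45) = 53.34
  B: 0 + 2(11.45) = 22.89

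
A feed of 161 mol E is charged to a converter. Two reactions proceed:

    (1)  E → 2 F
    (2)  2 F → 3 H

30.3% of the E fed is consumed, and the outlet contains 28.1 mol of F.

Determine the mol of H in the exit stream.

Conversion of E: E consumed = 1ξ₁ = 0.303 × 161 → ξ₁ = 48.78 mol.
F balance: n_F = 0 + 2ξ₁ − 2ξ₂ = 28.1 → ξ₂ = (2·48.78 − 28.1)/2 = 34.73 mol.
Outlet amounts (n = n₀ + Σ ν·ξ):
  E: 161 − 1(48.78) = 112.2
  F: 0 + 2(48.78) − 2(34.73) = 28.1
  H: 0 + 3(34.73) = 104.2

104 mol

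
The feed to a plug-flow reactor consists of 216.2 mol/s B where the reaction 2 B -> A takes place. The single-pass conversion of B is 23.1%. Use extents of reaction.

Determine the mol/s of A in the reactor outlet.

B reacted = 0.231 × 216.2 = 49.94 mol/s; ν_B = −2, so ξ = 49.94/2 = 24.97 mol/s.
Outlet amounts (n = n₀ + ν ξ):
  B: 216.2 − 2(24.97) = 166.3
  A: 0 + 1(24.97) = 24.97

25 mol/s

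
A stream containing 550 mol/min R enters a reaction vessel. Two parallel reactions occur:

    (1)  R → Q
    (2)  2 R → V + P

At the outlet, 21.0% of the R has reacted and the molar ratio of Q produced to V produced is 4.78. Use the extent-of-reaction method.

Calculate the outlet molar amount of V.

Conversion of R: R consumed = 0.21 × 550 = 115.5 mol/min = 1ξ₁ + 2ξ₂.
Selectivity: 1ξ₁ / (1ξ₂) = 4.78 → ξ₁ = 4.78 ξ₂.
Substitute: (1·4.78 + 2) ξ₂ = 115.5 → ξ₂ = 17.04 mol/min, ξ₁ = 81.43 mol/min.
Outlet amounts (n = n₀ + Σ ν·ξ):
  R: 550 − 1(81.43) − 2(17.04) = 434.5
  Q: 0 + 1(81.43) = 81.43
  V: 0 + 1(17.04) = 17.04
  P: 0 + 1(17.04) = 17.04

17 mol/min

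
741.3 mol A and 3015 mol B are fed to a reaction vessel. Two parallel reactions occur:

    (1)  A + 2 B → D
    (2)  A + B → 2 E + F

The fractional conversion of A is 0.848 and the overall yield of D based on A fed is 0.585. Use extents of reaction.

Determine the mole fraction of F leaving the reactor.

Yield of D: 1ξ₁ / 741.3 = 0.585 → ξ₁ = 433.7 mol.
Conversion of A: 1ξ₁ + 1ξ₂ = 0.848 × 741.3 = 628.6 → ξ₂ = 195 mol.
Outlet amounts (n = n₀ + Σ ν·ξ):
  A: 741.3 − 1(433.7) − 1(195) = 112.7
  B: 3015 − 2(433.7) − 1(195) = 1953
  D: 0 + 1(433.7) = 433.7
  E: 0 + 2(195) = 389.9
  F: 0 + 1(195) = 195
Total out = 3084 mol; y_F = 195 / 3084 = 0.06322.

0.0632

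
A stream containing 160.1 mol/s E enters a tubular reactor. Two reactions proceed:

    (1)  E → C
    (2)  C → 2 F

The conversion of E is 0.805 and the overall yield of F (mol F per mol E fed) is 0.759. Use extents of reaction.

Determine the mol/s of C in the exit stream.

68.1 mol/s

Conversion of E: E consumed = 1ξ₁ = 0.805 × 160.1 → ξ₁ = 128.9 mol/s.
Yield of F: 2ξ₂ / 160.1 = 0.759 → ξ₂ = 60.76 mol/s.
Outlet amounts (n = n₀ + Σ ν·ξ):
  E: 160.1 − 1(128.9) = 31.22
  C: 0 + 1(128.9) − 1(60.76) = 68.12
  F: 0 + 2(60.76) = 121.5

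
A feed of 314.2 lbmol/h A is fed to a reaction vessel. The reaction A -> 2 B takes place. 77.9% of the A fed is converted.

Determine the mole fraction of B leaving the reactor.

0.876

A reacted = 0.779 × 314.2 = 244.8 lbmol/h; ν_A = −1, so ξ = 244.8/1 = 244.8 lbmol/h.
Outlet amounts (n = n₀ + ν ξ):
  A: 314.2 − 1(244.8) = 69.44
  B: 0 + 2(244.8) = 489.5
Total out = 559 lbmol/h; y_B = 489.5 / 559 = 0.8758.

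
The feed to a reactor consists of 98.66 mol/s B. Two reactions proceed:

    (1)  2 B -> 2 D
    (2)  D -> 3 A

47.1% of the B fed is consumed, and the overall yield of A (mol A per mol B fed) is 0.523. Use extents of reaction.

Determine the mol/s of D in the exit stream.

29.3 mol/s

Conversion of B: B consumed = 2ξ₁ = 0.471 × 98.66 → ξ₁ = 23.23 mol/s.
Yield of A: 3ξ₂ / 98.66 = 0.523 → ξ₂ = 17.2 mol/s.
Outlet amounts (n = n₀ + Σ ν·ξ):
  B: 98.66 − 2(23.23) = 52.19
  D: 0 + 2(23.23) − 1(17.2) = 29.27
  A: 0 + 3(17.2) = 51.6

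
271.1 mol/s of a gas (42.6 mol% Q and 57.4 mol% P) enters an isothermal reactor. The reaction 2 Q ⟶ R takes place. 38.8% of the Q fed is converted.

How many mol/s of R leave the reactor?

Q reacted = 0.388 × 115.5 = 44.81 mol/s; ν_Q = −2, so ξ = 44.81/2 = 22.4 mol/s.
Outlet amounts (n = n₀ + ν ξ):
  Q: 115.5 − 2(22.4) = 70.68
  R: 0 + 1(22.4) = 22.4
  P: 155.6 (inert)

22.4 mol/s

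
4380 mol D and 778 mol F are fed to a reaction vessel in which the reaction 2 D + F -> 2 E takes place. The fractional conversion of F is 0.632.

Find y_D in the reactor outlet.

0.728

F reacted = 0.632 × 778 = 491.7 mol; ν_F = −1, so ξ = 491.7/1 = 491.7 mol.
Outlet amounts (n = n₀ + ν ξ):
  D: 4380 − 2(491.7) = 3397
  F: 778 − 1(491.7) = 286.3
  E: 0 + 2(491.7) = 983.4
Total out = 4666 mol; y_D = 3397 / 4666 = 0.7279.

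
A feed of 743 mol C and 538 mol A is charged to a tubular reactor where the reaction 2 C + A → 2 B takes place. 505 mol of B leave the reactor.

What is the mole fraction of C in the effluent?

For B: n = n₀ + 2ξ → 505 = 0 + 2ξ, giving ξ = 252.5 mol.
Outlet amounts (n = n₀ + ν ξ):
  C: 743 − 2(252.5) = 238
  A: 538 − 1(252.5) = 285.5
  B: 0 + 2(252.5) = 505
Total out = 1028 mol; y_C = 238 / 1028 = 0.2314.

0.231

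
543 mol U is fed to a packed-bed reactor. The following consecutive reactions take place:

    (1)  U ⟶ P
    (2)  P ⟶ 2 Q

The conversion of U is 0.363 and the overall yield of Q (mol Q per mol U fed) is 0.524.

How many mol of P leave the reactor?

54.8 mol

Conversion of U: U consumed = 1ξ₁ = 0.363 × 543 → ξ₁ = 197.1 mol.
Yield of Q: 2ξ₂ / 543 = 0.524 → ξ₂ = 142.3 mol.
Outlet amounts (n = n₀ + Σ ν·ξ):
  U: 543 − 1(197.1) = 345.9
  P: 0 + 1(197.1) − 1(142.3) = 54.84
  Q: 0 + 2(142.3) = 284.5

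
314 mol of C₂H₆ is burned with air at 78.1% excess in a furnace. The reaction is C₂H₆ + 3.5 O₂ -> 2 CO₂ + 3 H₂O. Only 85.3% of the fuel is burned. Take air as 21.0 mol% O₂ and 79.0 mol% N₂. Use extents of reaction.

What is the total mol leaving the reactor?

Stoichiometric O₂ = 3.5 × 314 = 1099 mol; O₂ fed = 1099 × 1.781 = 1957 mol.
N₂ fed = 1957 × 79/21 = 7363 mol.
Fuel reacted = 0.853 × 314 → ξ = 267.8 mol.
Outlet (n = n₀ + ν ξ):
  C₂H₆: 314 − 1(267.8) = 46.16
  O₂: 1957 − 3.5(267.8) = 1020
  N₂: 7363 (inert)
  CO₂: 0 + 2(267.8) = 535.7
  H₂O: 0 + 3(267.8) = 803.5
Total out = 46.16 + 1020 + 7363 + 535.7 + 803.5 = 9768 mol.

9770 mol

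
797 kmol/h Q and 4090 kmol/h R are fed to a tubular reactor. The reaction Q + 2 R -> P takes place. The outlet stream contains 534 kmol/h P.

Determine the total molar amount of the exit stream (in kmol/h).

For P: n = n₀ + 1ξ → 534 = 0 + 1ξ, giving ξ = 534 kmol/h.
Outlet amounts (n = n₀ + ν ξ):
  Q: 797 − 1(534) = 263
  R: 4090 − 2(534) = 3022
  P: 0 + 1(534) = 534
Total out = 263 + 3022 + 534 = 3819 kmol/h.

3820 kmol/h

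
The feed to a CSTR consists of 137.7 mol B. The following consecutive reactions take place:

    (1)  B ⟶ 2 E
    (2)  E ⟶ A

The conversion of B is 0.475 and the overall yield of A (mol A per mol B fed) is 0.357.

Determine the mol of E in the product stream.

81.7 mol

Conversion of B: B consumed = 1ξ₁ = 0.475 × 137.7 → ξ₁ = 65.41 mol.
Yield of A: 1ξ₂ / 137.7 = 0.357 → ξ₂ = 49.16 mol.
Outlet amounts (n = n₀ + Σ ν·ξ):
  B: 137.7 − 1(65.41) = 72.29
  E: 0 + 2(65.41) − 1(49.16) = 81.66
  A: 0 + 1(49.16) = 49.16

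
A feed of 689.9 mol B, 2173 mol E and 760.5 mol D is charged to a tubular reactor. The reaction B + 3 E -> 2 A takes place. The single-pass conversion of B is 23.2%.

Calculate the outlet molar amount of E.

B reacted = 0.232 × 689.9 = 160.1 mol; ν_B = −1, so ξ = 160.1/1 = 160.1 mol.
Outlet amounts (n = n₀ + ν ξ):
  B: 689.9 − 1(160.1) = 529.8
  E: 2173 − 3(160.1) = 1693
  A: 0 + 2(160.1) = 320.1
  D: 760.5 (inert)

1690 mol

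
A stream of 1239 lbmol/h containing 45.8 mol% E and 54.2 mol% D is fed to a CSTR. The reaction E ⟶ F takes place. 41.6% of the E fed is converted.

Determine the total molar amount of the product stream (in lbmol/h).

1240 lbmol/h

E reacted = 0.416 × 567.5 = 236.1 lbmol/h; ν_E = −1, so ξ = 236.1/1 = 236.1 lbmol/h.
Outlet amounts (n = n₀ + ν ξ):
  E: 567.5 − 1(236.1) = 331.4
  F: 0 + 1(236.1) = 236.1
  D: 671.5 (inert)
Total out = 331.4 + 236.1 + 671.5 = 1239 lbmol/h.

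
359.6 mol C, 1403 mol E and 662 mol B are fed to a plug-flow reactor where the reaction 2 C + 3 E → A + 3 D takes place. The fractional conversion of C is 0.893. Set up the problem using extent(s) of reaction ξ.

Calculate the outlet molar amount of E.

C reacted = 0.893 × 359.6 = 321.1 mol; ν_C = −2, so ξ = 321.1/2 = 160.6 mol.
Outlet amounts (n = n₀ + ν ξ):
  C: 359.6 − 2(160.6) = 38.48
  E: 1403 − 3(160.6) = 921.3
  A: 0 + 1(160.6) = 160.6
  D: 0 + 3(160.6) = 481.7
  B: 662 (inert)

921 mol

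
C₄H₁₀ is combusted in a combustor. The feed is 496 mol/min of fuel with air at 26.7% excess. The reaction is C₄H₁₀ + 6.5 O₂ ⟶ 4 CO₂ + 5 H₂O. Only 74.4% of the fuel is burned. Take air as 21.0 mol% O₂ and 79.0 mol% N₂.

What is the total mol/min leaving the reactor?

Stoichiometric O₂ = 6.5 × 496 = 3224 mol/min; O₂ fed = 3224 × 1.267 = 4085 mol/min.
N₂ fed = 4085 × 79/21 = 15370 mol/min.
Fuel reacted = 0.744 × 496 → ξ = 369 mol/min.
Outlet (n = n₀ + ν ξ):
  C₄H₁₀: 496 − 1(369) = 127
  O₂: 4085 − 6.5(369) = 1686
  N₂: 15370 (inert)
  CO₂: 0 + 4(369) = 1476
  H₂O: 0 + 5(369) = 1845
Total out = 127 + 1686 + 15370 + 1476 + 1845 = 20500 mol/min.

20500 mol/min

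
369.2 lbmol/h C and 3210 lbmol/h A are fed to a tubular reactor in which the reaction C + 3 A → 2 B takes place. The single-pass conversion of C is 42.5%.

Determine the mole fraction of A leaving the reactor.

C reacted = 0.425 × 369.2 = 156.9 lbmol/h; ν_C = −1, so ξ = 156.9/1 = 156.9 lbmol/h.
Outlet amounts (n = n₀ + ν ξ):
  C: 369.2 − 1(156.9) = 212.3
  A: 3210 − 3(156.9) = 2739
  B: 0 + 2(156.9) = 313.8
Total out = 3265 lbmol/h; y_A = 2739 / 3265 = 0.8389.

0.839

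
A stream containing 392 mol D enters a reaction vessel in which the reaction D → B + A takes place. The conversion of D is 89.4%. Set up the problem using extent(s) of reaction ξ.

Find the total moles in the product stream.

742 mol

D reacted = 0.894 × 392 = 350.4 mol; ν_D = −1, so ξ = 350.4/1 = 350.4 mol.
Outlet amounts (n = n₀ + ν ξ):
  D: 392 − 1(350.4) = 41.55
  B: 0 + 1(350.4) = 350.4
  A: 0 + 1(350.4) = 350.4
Total out = 41.55 + 350.4 + 350.4 = 742.4 mol.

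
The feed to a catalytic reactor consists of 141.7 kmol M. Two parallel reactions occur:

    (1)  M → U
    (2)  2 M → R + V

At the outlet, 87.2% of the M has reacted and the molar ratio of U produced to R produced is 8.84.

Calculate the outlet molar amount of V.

Conversion of M: M consumed = 0.872 × 141.7 = 123.6 kmol = 1ξ₁ + 2ξ₂.
Selectivity: 1ξ₁ / (1ξ₂) = 8.84 → ξ₁ = 8.84 ξ₂.
Substitute: (1·8.84 + 2) ξ₂ = 123.6 → ξ₂ = 11.4 kmol, ξ₁ = 100.8 kmol.
Outlet amounts (n = n₀ + Σ ν·ξ):
  M: 141.7 − 1(100.8) − 2(11.4) = 18.14
  U: 0 + 1(100.8) = 100.8
  R: 0 + 1(11.4) = 11.4
  V: 0 + 1(11.4) = 11.4

11.4 kmol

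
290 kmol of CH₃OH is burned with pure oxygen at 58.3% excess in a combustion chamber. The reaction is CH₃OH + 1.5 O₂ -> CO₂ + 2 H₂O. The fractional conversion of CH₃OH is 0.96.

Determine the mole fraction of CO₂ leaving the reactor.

Stoichiometric O₂ = 1.5 × 290 = 435 kmol; O₂ fed = 435 × 1.583 = 688.6 kmol.
Fuel reacted = 0.96 × 290 → ξ = 278.4 kmol.
Outlet (n = n₀ + ν ξ):
  CH₃OH: 290 − 1(278.4) = 11.6
  O₂: 688.6 − 1.5(278.4) = 271
  CO₂: 0 + 1(278.4) = 278.4
  H₂O: 0 + 2(278.4) = 556.8
Total out = 1118 kmol; y_CO₂ = 278.4 / 1118 = 0.2491.

0.249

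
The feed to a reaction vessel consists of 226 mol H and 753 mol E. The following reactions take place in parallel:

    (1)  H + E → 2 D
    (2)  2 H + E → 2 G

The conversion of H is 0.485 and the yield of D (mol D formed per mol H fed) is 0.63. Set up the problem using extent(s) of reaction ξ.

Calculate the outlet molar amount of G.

38.4 mol

Yield of D: 2ξ₁ / 226 = 0.63 → ξ₁ = 71.19 mol.
Conversion of H: 1ξ₁ + 2ξ₂ = 0.485 × 226 = 109.6 → ξ₂ = 19.21 mol.
Outlet amounts (n = n₀ + Σ ν·ξ):
  H: 226 − 1(71.19) − 2(19.21) = 116.4
  E: 753 − 1(71.19) − 1(19.21) = 662.6
  D: 0 + 2(71.19) = 142.4
  G: 0 + 2(19.21) = 38.42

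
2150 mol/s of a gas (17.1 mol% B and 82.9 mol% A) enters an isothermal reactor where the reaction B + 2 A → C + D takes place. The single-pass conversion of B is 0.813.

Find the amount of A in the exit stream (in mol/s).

1180 mol/s

B reacted = 0.813 × 367.6 = 298.9 mol/s; ν_B = −1, so ξ = 298.9/1 = 298.9 mol/s.
Outlet amounts (n = n₀ + ν ξ):
  B: 367.6 − 1(298.9) = 68.75
  A: 1782 − 2(298.9) = 1185
  C: 0 + 1(298.9) = 298.9
  D: 0 + 1(298.9) = 298.9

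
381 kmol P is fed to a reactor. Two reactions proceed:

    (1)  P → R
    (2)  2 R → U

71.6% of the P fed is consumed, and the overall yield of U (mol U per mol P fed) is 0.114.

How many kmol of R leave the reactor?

186 kmol

Conversion of P: P consumed = 1ξ₁ = 0.716 × 381 → ξ₁ = 272.8 kmol.
Yield of U: 1ξ₂ / 381 = 0.114 → ξ₂ = 43.43 kmol.
Outlet amounts (n = n₀ + Σ ν·ξ):
  P: 381 − 1(272.8) = 108.2
  R: 0 + 1(272.8) − 2(43.43) = 185.9
  U: 0 + 1(43.43) = 43.43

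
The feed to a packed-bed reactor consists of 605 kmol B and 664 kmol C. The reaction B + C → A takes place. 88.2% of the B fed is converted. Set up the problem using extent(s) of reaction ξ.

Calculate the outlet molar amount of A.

B reacted = 0.882 × 605 = 533.6 kmol; ν_B = −1, so ξ = 533.6/1 = 533.6 kmol.
Outlet amounts (n = n₀ + ν ξ):
  B: 605 − 1(533.6) = 71.39
  C: 664 − 1(533.6) = 130.4
  A: 0 + 1(533.6) = 533.6

534 kmol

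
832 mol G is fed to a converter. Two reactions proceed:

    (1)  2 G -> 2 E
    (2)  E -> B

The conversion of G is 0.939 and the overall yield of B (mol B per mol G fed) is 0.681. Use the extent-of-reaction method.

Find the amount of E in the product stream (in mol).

Conversion of G: G consumed = 2ξ₁ = 0.939 × 832 → ξ₁ = 390.6 mol.
Yield of B: 1ξ₂ / 832 = 0.681 → ξ₂ = 566.6 mol.
Outlet amounts (n = n₀ + Σ ν·ξ):
  G: 832 − 2(390.6) = 50.75
  E: 0 + 2(390.6) − 1(566.6) = 214.7
  B: 0 + 1(566.6) = 566.6

215 mol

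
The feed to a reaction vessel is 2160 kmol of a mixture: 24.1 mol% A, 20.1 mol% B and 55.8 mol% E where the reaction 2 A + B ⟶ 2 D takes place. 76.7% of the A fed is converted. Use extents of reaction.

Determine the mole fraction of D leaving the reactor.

A reacted = 0.767 × 520.6 = 399.3 kmol; ν_A = −2, so ξ = 399.3/2 = 199.6 kmol.
Outlet amounts (n = n₀ + ν ξ):
  A: 520.6 − 2(199.6) = 121.3
  B: 434.2 − 1(199.6) = 234.5
  D: 0 + 2(199.6) = 399.3
  E: 1205 (inert)
Total out = 1960 kmol; y_D = 399.3 / 1960 = 0.2037.

0.204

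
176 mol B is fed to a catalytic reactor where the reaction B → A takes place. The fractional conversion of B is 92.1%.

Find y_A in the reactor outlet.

B reacted = 0.921 × 176 = 162.1 mol; ν_B = −1, so ξ = 162.1/1 = 162.1 mol.
Outlet amounts (n = n₀ + ν ξ):
  B: 176 − 1(162.1) = 13.9
  A: 0 + 1(162.1) = 162.1
Total out = 176 mol; y_A = 162.1 / 176 = 0.921.

0.921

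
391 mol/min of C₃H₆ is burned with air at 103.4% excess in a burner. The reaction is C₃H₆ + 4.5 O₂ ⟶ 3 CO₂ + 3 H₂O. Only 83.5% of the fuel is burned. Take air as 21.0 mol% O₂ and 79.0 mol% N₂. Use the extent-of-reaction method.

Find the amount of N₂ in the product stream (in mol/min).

13500 mol/min

Stoichiometric O₂ = 4.5 × 391 = 1760 mol/min; O₂ fed = 1760 × 2.034 = 3579 mol/min.
N₂ fed = 3579 × 79/21 = 13460 mol/min.
Fuel reacted = 0.835 × 391 → ξ = 326.5 mol/min.
Outlet (n = n₀ + ν ξ):
  C₃H₆: 391 − 1(326.5) = 64.51
  O₂: 3579 − 4.5(326.5) = 2110
  N₂: 13460 (inert)
  CO₂: 0 + 3(326.5) = 979.5
  H₂O: 0 + 3(326.5) = 979.5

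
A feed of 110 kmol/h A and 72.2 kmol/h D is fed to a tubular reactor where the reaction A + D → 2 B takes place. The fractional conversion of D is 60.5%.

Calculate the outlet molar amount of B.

D reacted = 0.605 × 72.2 = 43.68 kmol/h; ν_D = −1, so ξ = 43.68/1 = 43.68 kmol/h.
Outlet amounts (n = n₀ + ν ξ):
  A: 110 − 1(43.68) = 66.32
  D: 72.2 − 1(43.68) = 28.52
  B: 0 + 2(43.68) = 87.36

87.4 kmol/h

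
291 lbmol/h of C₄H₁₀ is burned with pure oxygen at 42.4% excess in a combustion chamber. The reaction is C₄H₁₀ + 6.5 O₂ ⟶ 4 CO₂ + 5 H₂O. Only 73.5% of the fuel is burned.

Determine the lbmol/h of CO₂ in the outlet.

Stoichiometric O₂ = 6.5 × 291 = 1892 lbmol/h; O₂ fed = 1892 × 1.424 = 2693 lbmol/h.
Fuel reacted = 0.735 × 291 → ξ = 213.9 lbmol/h.
Outlet (n = n₀ + ν ξ):
  C₄H₁₀: 291 − 1(213.9) = 77.12
  O₂: 2693 − 6.5(213.9) = 1303
  CO₂: 0 + 4(213.9) = 855.5
  H₂O: 0 + 5(213.9) = 1069

856 lbmol/h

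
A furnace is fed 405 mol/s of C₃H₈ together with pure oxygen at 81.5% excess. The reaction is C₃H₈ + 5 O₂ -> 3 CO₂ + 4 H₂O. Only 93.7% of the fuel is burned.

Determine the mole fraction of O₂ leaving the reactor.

0.399

Stoichiometric O₂ = 5 × 405 = 2025 mol/s; O₂ fed = 2025 × 1.815 = 3675 mol/s.
Fuel reacted = 0.937 × 405 → ξ = 379.5 mol/s.
Outlet (n = n₀ + ν ξ):
  C₃H₈: 405 − 1(379.5) = 25.51
  O₂: 3675 − 5(379.5) = 1778
  CO₂: 0 + 3(379.5) = 1138
  H₂O: 0 + 4(379.5) = 1518
Total out = 4460 mol/s; y_O₂ = 1778 / 4460 = 0.3987.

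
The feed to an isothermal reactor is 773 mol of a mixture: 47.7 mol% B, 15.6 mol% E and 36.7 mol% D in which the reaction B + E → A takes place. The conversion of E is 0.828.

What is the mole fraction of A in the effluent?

0.148

E reacted = 0.828 × 120.6 = 99.85 mol; ν_E = −1, so ξ = 99.85/1 = 99.85 mol.
Outlet amounts (n = n₀ + ν ξ):
  B: 368.7 − 1(99.85) = 268.9
  E: 120.6 − 1(99.85) = 20.74
  A: 0 + 1(99.85) = 99.85
  D: 283.7 (inert)
Total out = 673.2 mol; y_A = 99.85 / 673.2 = 0.1483.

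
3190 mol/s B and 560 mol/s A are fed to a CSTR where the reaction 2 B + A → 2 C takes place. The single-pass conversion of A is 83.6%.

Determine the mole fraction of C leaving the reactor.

A reacted = 0.836 × 560 = 468.2 mol/s; ν_A = −1, so ξ = 468.2/1 = 468.2 mol/s.
Outlet amounts (n = n₀ + ν ξ):
  B: 3190 − 2(468.2) = 2254
  A: 560 − 1(468.2) = 91.84
  C: 0 + 2(468.2) = 936.3
Total out = 3282 mol/s; y_C = 936.3 / 3282 = 0.2853.

0.285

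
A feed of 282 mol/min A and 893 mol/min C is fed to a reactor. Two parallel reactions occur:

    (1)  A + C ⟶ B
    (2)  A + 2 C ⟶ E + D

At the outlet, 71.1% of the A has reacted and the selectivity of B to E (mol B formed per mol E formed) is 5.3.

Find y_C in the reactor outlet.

0.678

Conversion of A: A consumed = 0.711 × 282 = 200.5 mol/min = 1ξ₁ + 1ξ₂.
Selectivity: 1ξ₁ / (1ξ₂) = 5.3 → ξ₁ = 5.3 ξ₂.
Substitute: (1·5.3 + 1) ξ₂ = 200.5 → ξ₂ = 31.83 mol/min, ξ₁ = 168.7 mol/min.
Outlet amounts (n = n₀ + Σ ν·ξ):
  A: 282 − 1(168.7) − 1(31.83) = 81.5
  C: 893 − 1(168.7) − 2(31.83) = 660.7
  B: 0 + 1(168.7) = 168.7
  E: 0 + 1(31.83) = 31.83
  D: 0 + 1(31.83) = 31.83
Total out = 974.5 mol/min; y_C = 660.7 / 974.5 = 0.678.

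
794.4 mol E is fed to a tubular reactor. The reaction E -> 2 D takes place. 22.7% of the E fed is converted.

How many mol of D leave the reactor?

361 mol

E reacted = 0.227 × 794.4 = 180.3 mol; ν_E = −1, so ξ = 180.3/1 = 180.3 mol.
Outlet amounts (n = n₀ + ν ξ):
  E: 794.4 − 1(180.3) = 614.1
  D: 0 + 2(180.3) = 360.7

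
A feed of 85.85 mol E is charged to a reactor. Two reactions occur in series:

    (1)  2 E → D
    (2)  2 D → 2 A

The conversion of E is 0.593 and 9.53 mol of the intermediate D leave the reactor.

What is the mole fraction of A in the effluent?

Conversion of E: E consumed = 2ξ₁ = 0.593 × 85.85 → ξ₁ = 25.45 mol.
D balance: n_D = 0 + 1ξ₁ − 2ξ₂ = 9.53 → ξ₂ = (1·25.45 − 9.53)/2 = 7.962 mol.
Outlet amounts (n = n₀ + Σ ν·ξ):
  E: 85.85 − 2(25.45) = 34.94
  D: 0 + 1(25.45) − 2(7.962) = 9.53
  A: 0 + 2(7.962) = 15.92
Total out = 60.4 mol; y_A = 15.92 / 60.4 = 0.2637.

0.264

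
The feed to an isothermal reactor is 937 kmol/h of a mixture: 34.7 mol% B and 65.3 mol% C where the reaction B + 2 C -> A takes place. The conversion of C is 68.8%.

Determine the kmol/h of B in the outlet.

115 kmol/h

C reacted = 0.688 × 611.9 = 421 kmol/h; ν_C = −2, so ξ = 421/2 = 210.5 kmol/h.
Outlet amounts (n = n₀ + ν ξ):
  B: 325.1 − 1(210.5) = 114.7
  C: 611.9 − 2(210.5) = 190.9
  A: 0 + 1(210.5) = 210.5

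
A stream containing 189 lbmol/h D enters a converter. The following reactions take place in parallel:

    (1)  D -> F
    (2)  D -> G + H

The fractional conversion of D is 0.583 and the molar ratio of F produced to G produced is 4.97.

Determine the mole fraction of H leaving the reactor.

Conversion of D: D consumed = 0.583 × 189 = 110.2 lbmol/h = 1ξ₁ + 1ξ₂.
Selectivity: 1ξ₁ / (1ξ₂) = 4.97 → ξ₁ = 4.97 ξ₂.
Substitute: (1·4.97 + 1) ξ₂ = 110.2 → ξ₂ = 18.46 lbmol/h, ξ₁ = 91.73 lbmol/h.
Outlet amounts (n = n₀ + Σ ν·ξ):
  D: 189 − 1(91.73) − 1(18.46) = 78.81
  F: 0 + 1(91.73) = 91.73
  G: 0 + 1(18.46) = 18.46
  H: 0 + 1(18.46) = 18.46
Total out = 207.5 lbmol/h; y_H = 18.46 / 207.5 = 0.08897.

0.089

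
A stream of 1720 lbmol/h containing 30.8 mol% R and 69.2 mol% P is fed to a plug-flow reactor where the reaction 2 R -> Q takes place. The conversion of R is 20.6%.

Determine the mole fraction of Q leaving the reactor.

R reacted = 0.206 × 529.8 = 109.1 lbmol/h; ν_R = −2, so ξ = 109.1/2 = 54.57 lbmol/h.
Outlet amounts (n = n₀ + ν ξ):
  R: 529.8 − 2(54.57) = 420.6
  Q: 0 + 1(54.57) = 54.57
  P: 1190 (inert)
Total out = 1665 lbmol/h; y_Q = 54.57 / 1665 = 0.03276.

0.0328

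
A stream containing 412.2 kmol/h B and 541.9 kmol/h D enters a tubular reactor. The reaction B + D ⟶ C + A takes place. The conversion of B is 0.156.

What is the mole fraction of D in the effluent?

0.501

B reacted = 0.156 × 412.2 = 64.3 kmol/h; ν_B = −1, so ξ = 64.3/1 = 64.3 kmol/h.
Outlet amounts (n = n₀ + ν ξ):
  B: 412.2 − 1(64.3) = 347.9
  D: 541.9 − 1(64.3) = 477.6
  C: 0 + 1(64.3) = 64.3
  A: 0 + 1(64.3) = 64.3
Total out = 954.1 kmol/h; y_D = 477.6 / 954.1 = 0.5006.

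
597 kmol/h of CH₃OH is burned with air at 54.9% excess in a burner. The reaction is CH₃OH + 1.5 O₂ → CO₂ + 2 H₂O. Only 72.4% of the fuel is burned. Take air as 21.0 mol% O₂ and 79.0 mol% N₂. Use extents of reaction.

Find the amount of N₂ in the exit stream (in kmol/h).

Stoichiometric O₂ = 1.5 × 597 = 895.5 kmol/h; O₂ fed = 895.5 × 1.549 = 1387 kmol/h.
N₂ fed = 1387 × 79/21 = 5218 kmol/h.
Fuel reacted = 0.724 × 597 → ξ = 432.2 kmol/h.
Outlet (n = n₀ + ν ξ):
  CH₃OH: 597 − 1(432.2) = 164.8
  O₂: 1387 − 1.5(432.2) = 738.8
  N₂: 5218 (inert)
  CO₂: 0 + 1(432.2) = 432.2
  H₂O: 0 + 2(432.2) = 864.5

5220 kmol/h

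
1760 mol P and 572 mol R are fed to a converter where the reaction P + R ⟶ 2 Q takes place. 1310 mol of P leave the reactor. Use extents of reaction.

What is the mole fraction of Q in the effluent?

0.386

For P: n = n₀ − 1ξ → 1310 = 1760 − 1ξ, giving ξ = 450 mol.
Outlet amounts (n = n₀ + ν ξ):
  P: 1760 − 1(450) = 1310
  R: 572 − 1(450) = 122
  Q: 0 + 2(450) = 900
Total out = 2332 mol; y_Q = 900 / 2332 = 0.3859.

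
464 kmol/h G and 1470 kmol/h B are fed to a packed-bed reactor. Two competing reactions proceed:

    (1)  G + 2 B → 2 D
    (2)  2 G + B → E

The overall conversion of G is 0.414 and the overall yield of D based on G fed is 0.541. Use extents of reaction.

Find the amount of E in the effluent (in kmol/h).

Yield of D: 2ξ₁ / 464 = 0.541 → ξ₁ = 125.5 kmol/h.
Conversion of G: 1ξ₁ + 2ξ₂ = 0.414 × 464 = 192.1 → ξ₂ = 33.29 kmol/h.
Outlet amounts (n = n₀ + Σ ν·ξ):
  G: 464 − 1(125.5) − 2(33.29) = 271.9
  B: 1470 − 2(125.5) − 1(33.29) = 1186
  D: 0 + 2(125.5) = 251
  E: 0 + 1(33.29) = 33.29

33.3 kmol/h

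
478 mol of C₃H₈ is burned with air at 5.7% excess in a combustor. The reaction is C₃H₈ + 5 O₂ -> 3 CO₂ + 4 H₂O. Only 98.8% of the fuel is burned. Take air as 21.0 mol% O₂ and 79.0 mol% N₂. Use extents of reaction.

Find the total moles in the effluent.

Stoichiometric O₂ = 5 × 478 = 2390 mol; O₂ fed = 2390 × 1.057 = 2526 mol.
N₂ fed = 2526 × 79/21 = 9503 mol.
Fuel reacted = 0.988 × 478 → ξ = 472.3 mol.
Outlet (n = n₀ + ν ξ):
  C₃H₈: 478 − 1(472.3) = 5.736
  O₂: 2526 − 5(472.3) = 164.9
  N₂: 9503 (inert)
  CO₂: 0 + 3(472.3) = 1417
  H₂O: 0 + 4(472.3) = 1889
Total out = 5.736 + 164.9 + 9503 + 1417 + 1889 = 12980 mol.

13000 mol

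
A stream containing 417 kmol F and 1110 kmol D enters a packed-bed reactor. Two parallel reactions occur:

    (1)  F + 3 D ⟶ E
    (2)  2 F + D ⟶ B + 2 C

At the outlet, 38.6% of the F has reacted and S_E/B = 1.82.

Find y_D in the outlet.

Conversion of F: F consumed = 0.386 × 417 = 161 kmol = 1ξ₁ + 2ξ₂.
Selectivity: 1ξ₁ / (1ξ₂) = 1.82 → ξ₁ = 1.82 ξ₂.
Substitute: (1·1.82 + 2) ξ₂ = 161 → ξ₂ = 42.14 kmol, ξ₁ = 76.69 kmol.
Outlet amounts (n = n₀ + Σ ν·ξ):
  F: 417 − 1(76.69) − 2(42.14) = 256
  D: 1110 − 3(76.69) − 1(42.14) = 837.8
  E: 0 + 1(76.69) = 76.69
  B: 0 + 1(42.14) = 42.14
  C: 0 + 2(42.14) = 84.27
Total out = 1297 kmol; y_D = 837.8 / 1297 = 0.646.

0.646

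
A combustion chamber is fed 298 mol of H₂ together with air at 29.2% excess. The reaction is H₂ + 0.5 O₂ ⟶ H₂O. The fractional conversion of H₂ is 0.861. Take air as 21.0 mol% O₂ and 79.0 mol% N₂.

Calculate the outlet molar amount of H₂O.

Stoichiometric O₂ = 0.5 × 298 = 149 mol; O₂ fed = 149 × 1.292 = 192.5 mol.
N₂ fed = 192.5 × 79/21 = 724.2 mol.
Fuel reacted = 0.861 × 298 → ξ = 256.6 mol.
Outlet (n = n₀ + ν ξ):
  H₂: 298 − 1(256.6) = 41.42
  O₂: 192.5 − 0.5(256.6) = 64.22
  N₂: 724.2 (inert)
  H₂O: 0 + 1(256.6) = 256.6

257 mol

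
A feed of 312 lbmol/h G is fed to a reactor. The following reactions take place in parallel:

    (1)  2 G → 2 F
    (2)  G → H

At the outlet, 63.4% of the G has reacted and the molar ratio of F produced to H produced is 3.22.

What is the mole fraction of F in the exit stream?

0.484

Conversion of G: G consumed = 0.634 × 312 = 197.8 lbmol/h = 2ξ₁ + 1ξ₂.
Selectivity: 2ξ₁ / (1ξ₂) = 3.22 → ξ₁ = 1.61 ξ₂.
Substitute: (2·1.61 + 1) ξ₂ = 197.8 → ξ₂ = 46.87 lbmol/h, ξ₁ = 75.47 lbmol/h.
Outlet amounts (n = n₀ + Σ ν·ξ):
  G: 312 − 2(75.47) − 1(46.87) = 114.2
  F: 0 + 2(75.47) = 150.9
  H: 0 + 1(46.87) = 46.87
Total out = 312 lbmol/h; y_F = 150.9 / 312 = 0.4838.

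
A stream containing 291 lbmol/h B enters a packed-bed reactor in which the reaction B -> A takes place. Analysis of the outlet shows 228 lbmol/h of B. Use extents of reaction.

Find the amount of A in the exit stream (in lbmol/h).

63 lbmol/h

For B: n = n₀ − 1ξ → 228 = 291 − 1ξ, giving ξ = 63 lbmol/h.
Outlet amounts (n = n₀ + ν ξ):
  B: 291 − 1(63) = 228
  A: 0 + 1(63) = 63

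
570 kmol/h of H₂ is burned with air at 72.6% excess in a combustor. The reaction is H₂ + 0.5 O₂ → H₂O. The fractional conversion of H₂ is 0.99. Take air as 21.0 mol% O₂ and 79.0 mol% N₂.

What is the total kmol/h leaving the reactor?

Stoichiometric O₂ = 0.5 × 570 = 285 kmol/h; O₂ fed = 285 × 1.726 = 491.9 kmol/h.
N₂ fed = 491.9 × 79/21 = 1851 kmol/h.
Fuel reacted = 0.99 × 570 → ξ = 564.3 kmol/h.
Outlet (n = n₀ + ν ξ):
  H₂: 570 − 1(564.3) = 5.7
  O₂: 491.9 − 0.5(564.3) = 209.8
  N₂: 1851 (inert)
  H₂O: 0 + 1(564.3) = 564.3
Total out = 5.7 + 209.8 + 1851 + 564.3 = 2630 kmol/h.

2630 kmol/h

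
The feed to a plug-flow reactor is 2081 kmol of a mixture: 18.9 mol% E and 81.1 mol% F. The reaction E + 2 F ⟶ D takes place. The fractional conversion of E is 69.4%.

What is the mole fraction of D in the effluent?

E reacted = 0.694 × 393.3 = 273 kmol; ν_E = −1, so ξ = 273/1 = 273 kmol.
Outlet amounts (n = n₀ + ν ξ):
  E: 393.3 − 1(273) = 120.4
  F: 1688 − 2(273) = 1142
  D: 0 + 1(273) = 273
Total out = 1535 kmol; y_D = 273 / 1535 = 0.1778.

0.178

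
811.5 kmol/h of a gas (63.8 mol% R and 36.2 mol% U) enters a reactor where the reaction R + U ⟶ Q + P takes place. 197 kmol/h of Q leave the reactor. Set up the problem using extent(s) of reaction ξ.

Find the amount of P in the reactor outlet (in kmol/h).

197 kmol/h

For Q: n = n₀ + 1ξ → 197 = 0 + 1ξ, giving ξ = 197 kmol/h.
Outlet amounts (n = n₀ + ν ξ):
  R: 517.7 − 1(197) = 320.7
  U: 293.8 − 1(197) = 96.76
  Q: 0 + 1(197) = 197
  P: 0 + 1(197) = 197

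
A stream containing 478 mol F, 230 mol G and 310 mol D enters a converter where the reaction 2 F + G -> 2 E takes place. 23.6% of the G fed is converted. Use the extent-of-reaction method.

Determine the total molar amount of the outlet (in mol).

964 mol

G reacted = 0.236 × 230 = 54.28 mol; ν_G = −1, so ξ = 54.28/1 = 54.28 mol.
Outlet amounts (n = n₀ + ν ξ):
  F: 478 − 2(54.28) = 369.4
  G: 230 − 1(54.28) = 175.7
  E: 0 + 2(54.28) = 108.6
  D: 310 (inert)
Total out = 369.4 + 175.7 + 108.6 + 310 = 963.7 mol.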